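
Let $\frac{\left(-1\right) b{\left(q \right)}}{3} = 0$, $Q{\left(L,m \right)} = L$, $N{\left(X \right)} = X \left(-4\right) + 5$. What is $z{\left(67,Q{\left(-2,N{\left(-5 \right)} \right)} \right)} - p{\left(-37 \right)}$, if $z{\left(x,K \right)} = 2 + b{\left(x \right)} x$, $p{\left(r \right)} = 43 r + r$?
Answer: $1630$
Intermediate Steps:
$N{\left(X \right)} = 5 - 4 X$ ($N{\left(X \right)} = - 4 X + 5 = 5 - 4 X$)
$b{\left(q \right)} = 0$ ($b{\left(q \right)} = \left(-3\right) 0 = 0$)
$p{\left(r \right)} = 44 r$
$z{\left(x,K \right)} = 2$ ($z{\left(x,K \right)} = 2 + 0 x = 2 + 0 = 2$)
$z{\left(67,Q{\left(-2,N{\left(-5 \right)} \right)} \right)} - p{\left(-37 \right)} = 2 - 44 \left(-37\right) = 2 - -1628 = 2 + 1628 = 1630$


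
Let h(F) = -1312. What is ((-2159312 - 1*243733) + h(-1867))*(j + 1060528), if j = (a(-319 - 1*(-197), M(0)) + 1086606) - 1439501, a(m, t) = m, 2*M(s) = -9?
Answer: -1701109025427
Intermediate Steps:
M(s) = -9/2 (M(s) = (½)*(-9) = -9/2)
j = -353017 (j = ((-319 - 1*(-197)) + 1086606) - 1439501 = ((-319 + 197) + 1086606) - 1439501 = (-122 + 1086606) - 1439501 = 1086484 - 1439501 = -353017)
((-2159312 - 1*243733) + h(-1867))*(j + 1060528) = ((-2159312 - 1*243733) - 1312)*(-353017 + 1060528) = ((-2159312 - 243733) - 1312)*707511 = (-2403045 - 1312)*707511 = -2404357*707511 = -1701109025427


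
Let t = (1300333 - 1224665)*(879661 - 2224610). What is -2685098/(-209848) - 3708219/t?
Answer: 17078883130353253/1334759201023646 ≈ 12.795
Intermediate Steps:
t = -101769600932 (t = 75668*(-1344949) = -101769600932)
-2685098/(-209848) - 3708219/t = -2685098/(-209848) - 3708219/(-101769600932) = -2685098*(-1/209848) - 3708219*(-1/101769600932) = 1342549/104924 + 3708219/101769600932 = 17078883130353253/1334759201023646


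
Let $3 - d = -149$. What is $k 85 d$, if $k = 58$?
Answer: $749360$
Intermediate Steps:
$d = 152$ ($d = 3 - -149 = 3 + 149 = 152$)
$k 85 d = 58 \cdot 85 \cdot 152 = 4930 \cdot 152 = 749360$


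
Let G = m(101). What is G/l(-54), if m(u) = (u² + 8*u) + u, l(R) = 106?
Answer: 5555/53 ≈ 104.81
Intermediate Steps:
m(u) = u² + 9*u
G = 11110 (G = 101*(9 + 101) = 101*110 = 11110)
G/l(-54) = 11110/106 = 11110*(1/106) = 5555/53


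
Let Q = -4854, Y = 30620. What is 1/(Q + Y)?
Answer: 1/25766 ≈ 3.8811e-5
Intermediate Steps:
1/(Q + Y) = 1/(-4854 + 30620) = 1/25766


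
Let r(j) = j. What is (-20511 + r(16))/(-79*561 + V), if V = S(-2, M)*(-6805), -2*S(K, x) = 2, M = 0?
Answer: 20495/37514 ≈ 0.54633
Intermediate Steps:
S(K, x) = -1 (S(K, x) = -½*2 = -1)
V = 6805 (V = -1*(-6805) = 6805)
(-20511 + r(16))/(-79*561 + V) = (-20511 + 16)/(-79*561 + 6805) = -20495/(-44319 + 6805) = -20495/(-37514) = -20495*(-1/37514) = 20495/37514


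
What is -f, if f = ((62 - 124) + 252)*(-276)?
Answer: 52440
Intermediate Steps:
f = -52440 (f = (-62 + 252)*(-276) = 190*(-276) = -52440)
-f = -1*(-52440) = 52440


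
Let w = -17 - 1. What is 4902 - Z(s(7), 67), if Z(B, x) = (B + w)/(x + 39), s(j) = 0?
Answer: 259815/53 ≈ 4902.2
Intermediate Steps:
w = -18
Z(B, x) = (-18 + B)/(39 + x) (Z(B, x) = (B - 18)/(x + 39) = (-18 + B)/(39 + x))
4902 - Z(s(7), 67) = 4902 - (-18 + 0)/(39 + 67) = 4902 - (-18)/106 = 4902 - 1*(-9/53) = 4902 + 9/53 = 259815/53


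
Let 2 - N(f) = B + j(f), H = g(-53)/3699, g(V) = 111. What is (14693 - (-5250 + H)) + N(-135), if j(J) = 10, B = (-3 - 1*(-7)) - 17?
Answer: 24595847/1233 ≈ 19948.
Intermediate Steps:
B = -13 (B = (-3 + 7) - 17 = 4 - 17 = -13)
H = 37/1233 (H = 111/3699 = 111*(1/3699) = 37/1233 ≈ 0.030008)
N(f) = 5 (N(f) = 2 - (-13 + 10) = 2 - 1*(-3) = 2 + 3 = 5)
(14693 - (-5250 + H)) + N(-135) = (14693 - (-5250 + 37/1233)) + 5 = (14693 - 1*(-6473213/1233)) + 5 = (14693 + 6473213/1233) + 5 = 24589682/1233 + 5 = 24595847/1233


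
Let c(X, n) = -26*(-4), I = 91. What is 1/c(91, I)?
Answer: 1/104 ≈ 0.0096154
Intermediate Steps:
c(X, n) = 104
1/c(91, I) = 1/104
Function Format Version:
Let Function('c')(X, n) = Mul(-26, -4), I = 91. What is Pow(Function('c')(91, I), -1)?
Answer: Rational(1, 104) ≈ 0.0096154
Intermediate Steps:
Function('c')(X, n) = 104
Pow(Function('c')(91, I), -1) = Pow(104, -1) = Rational(1, 104)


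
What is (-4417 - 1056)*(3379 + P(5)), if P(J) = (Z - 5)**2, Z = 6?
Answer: -18498740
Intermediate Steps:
P(J) = 1 (P(J) = (6 - 5)**2 = 1**2 = 1)
(-4417 - 1056)*(3379 + P(5)) = (-4417 - 1056)*(3379 + 1) = -5473*3380 = -18498740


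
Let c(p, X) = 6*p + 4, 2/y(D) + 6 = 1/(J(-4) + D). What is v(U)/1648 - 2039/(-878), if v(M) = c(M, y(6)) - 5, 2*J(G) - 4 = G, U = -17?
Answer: 15873/7024 ≈ 2.2598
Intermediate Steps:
J(G) = 2 + G/2
y(D) = 2/(-6 + 1/D) (y(D) = 2/(-6 + 1/((2 + (1/2)*(-4)) + D)) = 2/(-6 + 1/((2 - 2) + D)) = 2/(-6 + 1/(0 + D)) = 2/(-6 + 1/D))
c(p, X) = 4 + 6*p
v(M) = -1 + 6*M (v(M) = (4 + 6*M) - 5 = -1 + 6*M)
v(U)/1648 - 2039/(-878) = (-1 + 6*(-17))/1648 - 2039/(-878) = (-1 - 102)*(1/1648) - 2039*(-1/878) = -103*1/1648 + 2039/878 = -1/16 + 2039/878 = 15873/7024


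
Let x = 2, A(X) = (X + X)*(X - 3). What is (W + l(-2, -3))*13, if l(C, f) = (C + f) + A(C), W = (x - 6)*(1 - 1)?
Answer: 195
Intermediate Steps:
A(X) = 2*X*(-3 + X) (A(X) = (2*X)*(-3 + X) = 2*X*(-3 + X))
W = 0 (W = (2 - 6)*(1 - 1) = -4*0 = 0)
l(C, f) = C + f + 2*C*(-3 + C) (l(C, f) = (C + f) + 2*C*(-3 + C) = C + f + 2*C*(-3 + C))
(W + l(-2, -3))*13 = (0 + (-2 - 3 + 2*(-2)*(-3 - 2)))*13 = (0 + (-2 - 3 + 2*(-2)*(-5)))*13 = (0 + (-2 - 3 + 20))*13 = (0 + 15)*13 = 15*13 = 195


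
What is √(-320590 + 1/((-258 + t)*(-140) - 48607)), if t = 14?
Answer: I*√66912201221757/14447 ≈ 566.21*I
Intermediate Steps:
√(-320590 + 1/((-258 + t)*(-140) - 48607)) = √(-320590 + 1/((-258 + 14)*(-140) - 48607)) = √(-320590 + 1/(-244*(-140) - 48607)) = √(-320590 + 1/(34160 - 48607)) = √(-320590 + 1/(-14447)) = √(-320590 - 1/14447) = √(-4631563731/14447) = I*√66912201221757/14447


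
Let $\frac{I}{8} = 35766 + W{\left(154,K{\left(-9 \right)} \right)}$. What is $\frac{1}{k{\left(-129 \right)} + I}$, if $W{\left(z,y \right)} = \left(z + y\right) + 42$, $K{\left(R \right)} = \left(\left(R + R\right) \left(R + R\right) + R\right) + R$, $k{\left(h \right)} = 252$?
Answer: $\frac{1}{290396} \approx 3.4436 \cdot 10^{-6}$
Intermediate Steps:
$K{\left(R \right)} = 2 R + 4 R^{2}$ ($K{\left(R \right)} = \left(2 R 2 R + R\right) + R = \left(4 R^{2} + R\right) + R = \left(R + 4 R^{2}\right) + R = 2 R + 4 R^{2}$)
$W{\left(z,y \right)} = 42 + y + z$ ($W{\left(z,y \right)} = \left(y + z\right) + 42 = 42 + y + z$)
$I = 290144$ ($I = 8 \left(35766 + \left(42 + 2 \left(-9\right) \left(1 + 2 \left(-9\right)\right) + 154\right)\right) = 8 \left(35766 + \left(42 + 2 \left(-9\right) \left(1 - 18\right) + 154\right)\right) = 8 \left(35766 + \left(42 + 2 \left(-9\right) \left(-17\right) + 154\right)\right) = 8 \left(35766 + \left(42 + 306 + 154\right)\right) = 8 \left(35766 + 502\right) = 8 \cdot 36268 = 290144$)
$\frac{1}{k{\left(-129 \right)} + I} = \frac{1}{252 + 290144} = \frac{1}{290396}$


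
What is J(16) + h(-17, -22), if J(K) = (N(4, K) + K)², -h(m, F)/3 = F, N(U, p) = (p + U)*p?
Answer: 112962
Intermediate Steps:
N(U, p) = p*(U + p) (N(U, p) = (U + p)*p = p*(U + p))
h(m, F) = -3*F
J(K) = (K + K*(4 + K))² (J(K) = (K*(4 + K) + K)² = (K + K*(4 + K))²)
J(16) + h(-17, -22) = 16²*(5 + 16)² - 3*(-22) = 256*21² + 66 = 256*441 + 66 = 112896 + 66 = 112962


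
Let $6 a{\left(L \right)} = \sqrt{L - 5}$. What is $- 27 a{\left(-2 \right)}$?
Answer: $- \frac{9 i \sqrt{7}}{2} \approx - 11.906 i$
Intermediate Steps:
$a{\left(L \right)} = \frac{\sqrt{-5 + L}}{6}$ ($a{\left(L \right)} = \frac{\sqrt{L - 5}}{6} = \frac{\sqrt{-5 + L}}{6}$)
$- 27 a{\left(-2 \right)} = - 27 \frac{\sqrt{-5 - 2}}{6} = - 27 \frac{\sqrt{-7}}{6} = - 27 \frac{i \sqrt{7}}{6} = - \frac{9 i \sqrt{7}}{2}$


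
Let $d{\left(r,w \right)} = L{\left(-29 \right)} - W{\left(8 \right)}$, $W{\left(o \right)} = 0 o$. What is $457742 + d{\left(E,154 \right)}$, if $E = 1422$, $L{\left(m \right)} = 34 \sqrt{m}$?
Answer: $457742 + 34 i \sqrt{29} \approx 4.5774 \cdot 10^{5} + 183.1 i$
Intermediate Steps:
$W{\left(o \right)} = 0$
$d{\left(r,w \right)} = 34 i \sqrt{29}$ ($d{\left(r,w \right)} = 34 \sqrt{-29} - 0 = 34 i \sqrt{29} + 0 = 34 i \sqrt{29}$)
$457742 + d{\left(E,154 \right)} = 457742 + 34 i \sqrt{29}$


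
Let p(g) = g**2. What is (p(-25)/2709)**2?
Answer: 390625/7338681 ≈ 0.053228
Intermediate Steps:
(p(-25)/2709)**2 = ((-25)**2/2709)**2 = (625*(1/2709))**2 = (625/2709)**2 = 390625/7338681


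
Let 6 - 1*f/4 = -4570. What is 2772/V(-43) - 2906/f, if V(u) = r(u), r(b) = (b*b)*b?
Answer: -140893015/727648064 ≈ -0.19363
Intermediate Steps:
r(b) = b**3 (r(b) = b**2*b = b**3)
f = 18304 (f = 24 - 4*(-4570) = 24 + 18280 = 18304)
V(u) = u**3
2772/V(-43) - 2906/f = 2772/((-43)**3) - 2906/18304 = 2772/(-79507) - 2906*1/18304 = 2772*(-1/79507) - 1453/9152 = -2772/79507 - 1453/9152 = -140893015/727648064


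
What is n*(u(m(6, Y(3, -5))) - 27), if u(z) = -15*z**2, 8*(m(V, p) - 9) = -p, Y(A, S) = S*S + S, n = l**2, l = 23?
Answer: -1398147/4 ≈ -3.4954e+5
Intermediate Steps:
n = 529 (n = 23**2 = 529)
Y(A, S) = S + S**2 (Y(A, S) = S**2 + S = S + S**2)
m(V, p) = 9 - p/8 (m(V, p) = 9 + (-p)/8 = 9 - p/8)
n*(u(m(6, Y(3, -5))) - 27) = 529*(-15*(9 - (-5)*(1 - 5)/8)**2 - 27) = 529*(-15*(9 - (-5)*(-4)/8)**2 - 27) = 529*(-15*(9 - 1/8*20)**2 - 27) = 529*(-15*(9 - 5/2)**2 - 27) = 529*(-15*(13/2)**2 - 27) = 529*(-15*169/4 - 27) = 529*(-2535/4 - 27) = 529*(-2643/4) = -1398147/4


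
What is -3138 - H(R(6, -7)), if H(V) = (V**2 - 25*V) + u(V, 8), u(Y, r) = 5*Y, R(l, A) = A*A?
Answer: -4559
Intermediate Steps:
R(l, A) = A**2
H(V) = V**2 - 20*V (H(V) = (V**2 - 25*V) + 5*V = V**2 - 20*V)
-3138 - H(R(6, -7)) = -3138 - (-7)**2*(-20 + (-7)**2) = -3138 - 49*(-20 + 49) = -3138 - 49*29 = -3138 - 1*1421 = -3138 - 1421 = -4559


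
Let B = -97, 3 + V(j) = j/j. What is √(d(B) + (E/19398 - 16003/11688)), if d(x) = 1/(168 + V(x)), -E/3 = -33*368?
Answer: √1266406523384534634/1568173116 ≈ 0.71762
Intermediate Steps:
E = 36432 (E = -(-99)*368 = -3*(-12144) = 36432)
V(j) = -2 (V(j) = -3 + j/j = -3 + 1 = -2)
d(x) = 1/166 (d(x) = 1/(168 - 2) = 1/166)
√(d(B) + (E/19398 - 16003/11688)) = √(1/166 + (36432/19398 - 16003/11688)) = √(1/166 + (36432*(1/19398) - 16003*1/11688)) = √(1/166 + (6072/3233 - 16003/11688)) = √(1/166 + 19231837/37787304) = √(1615136123/3136346232) = √1266406523384534634/1568173116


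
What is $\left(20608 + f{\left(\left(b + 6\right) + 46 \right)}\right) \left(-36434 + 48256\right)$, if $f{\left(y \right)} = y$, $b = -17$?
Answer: $244041546$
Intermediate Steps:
$\left(20608 + f{\left(\left(b + 6\right) + 46 \right)}\right) \left(-36434 + 48256\right) = \left(20608 + \left(\left(-17 + 6\right) + 46\right)\right) \left(-36434 + 48256\right) = \left(20608 + \left(-11 + 46\right)\right) 11822 = \left(20608 + 35\right) 11822 = 20643 \cdot 11822 = 244041546$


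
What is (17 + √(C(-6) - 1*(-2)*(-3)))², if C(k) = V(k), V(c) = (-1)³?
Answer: (17 + I*√7)² ≈ 282.0 + 89.956*I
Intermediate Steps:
V(c) = -1
C(k) = -1
(17 + √(C(-6) - 1*(-2)*(-3)))² = (17 + √(-1 - 1*(-2)*(-3)))² = (17 + √(-1 + 2*(-3)))² = (17 + √(-1 - 6))² = (17 + √(-7))² = (17 + I*√7)²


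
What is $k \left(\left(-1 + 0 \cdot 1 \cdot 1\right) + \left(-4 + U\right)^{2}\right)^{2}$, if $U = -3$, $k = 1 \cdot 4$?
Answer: $9216$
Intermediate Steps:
$k = 4$
$k \left(\left(-1 + 0 \cdot 1 \cdot 1\right) + \left(-4 + U\right)^{2}\right)^{2} = 4 \left(\left(-1 + 0 \cdot 1 \cdot 1\right) + \left(-4 - 3\right)^{2}\right)^{2} = 4 \left(\left(-1 + 0 \cdot 1\right) + \left(-7\right)^{2}\right)^{2} = 4 \left(\left(-1 + 0\right) + 49\right)^{2} = 4 \left(-1 + 49\right)^{2} = 4 \cdot 48^{2} = 4 \cdot 2304 = 9216$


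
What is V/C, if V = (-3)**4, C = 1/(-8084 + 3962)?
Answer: -333882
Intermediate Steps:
C = -1/4122 (C = 1/(-4122) = -1/4122 ≈ -0.00024260)
V = 81
V/C = 81/(-1/4122) = 81*(-4122) = -333882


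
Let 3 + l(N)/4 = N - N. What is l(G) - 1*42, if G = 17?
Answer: -54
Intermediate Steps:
l(N) = -12 (l(N) = -12 + 4*(N - N) = -12 + 4*0 = -12 + 0 = -12)
l(G) - 1*42 = -12 - 1*42 = -12 - 42 = -54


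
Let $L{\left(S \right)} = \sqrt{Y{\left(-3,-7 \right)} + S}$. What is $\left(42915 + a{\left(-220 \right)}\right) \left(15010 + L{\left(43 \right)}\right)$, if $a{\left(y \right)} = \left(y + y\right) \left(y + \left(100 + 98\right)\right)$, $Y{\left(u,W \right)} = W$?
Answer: $789766520$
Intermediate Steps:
$a{\left(y \right)} = 2 y \left(198 + y\right)$ ($a{\left(y \right)} = 2 y \left(y + 198\right) = 2 y \left(198 + y\right)$)
$L{\left(S \right)} = \sqrt{-7 + S}$
$\left(42915 + a{\left(-220 \right)}\right) \left(15010 + L{\left(43 \right)}\right) = \left(42915 + 2 \left(-220\right) \left(198 - 220\right)\right) \left(15010 + \sqrt{-7 + 43}\right) = \left(42915 + 2 \left(-220\right) \left(-22\right)\right) \left(15010 + \sqrt{36}\right) = \left(42915 + 9680\right) \left(15010 + 6\right) = 52595 \cdot 15016 = 789766520$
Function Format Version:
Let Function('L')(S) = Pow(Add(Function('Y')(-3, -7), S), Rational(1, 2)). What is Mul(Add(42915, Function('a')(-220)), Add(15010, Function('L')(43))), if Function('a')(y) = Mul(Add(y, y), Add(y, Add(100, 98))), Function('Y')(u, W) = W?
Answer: 789766520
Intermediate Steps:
Function('a')(y) = Mul(2, y, Add(198, y)) (Function('a')(y) = Mul(Mul(2, y), Add(y, 198)) = Mul(Mul(2, y), Add(198, y)) = Mul(2, y, Add(198, y)))
Function('L')(S) = Pow(Add(-7, S), Rational(1, 2))
Mul(Add(42915, Function('a')(-220)), Add(15010, Function('L')(43))) = Mul(Add(42915, Mul(2, -220, Add(198, -220))), Add(15010, Pow(Add(-7, 43), Rational(1, 2)))) = Mul(Add(42915, Mul(2, -220, -22)), Add(15010, Pow(36, Rational(1, 2)))) = Mul(Add(42915, 9680), Add(15010, 6)) = Mul(52595, 15016) = 789766520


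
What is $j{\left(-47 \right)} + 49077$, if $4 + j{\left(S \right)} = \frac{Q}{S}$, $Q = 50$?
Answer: $\frac{2306381}{47} \approx 49072.0$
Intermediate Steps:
$j{\left(S \right)} = -4 + \frac{50}{S}$
$j{\left(-47 \right)} + 49077 = \left(-4 + \frac{50}{-47}\right) + 49077 = \left(-4 + 50 \left(- \frac{1}{47}\right)\right) + 49077 = \left(-4 - \frac{50}{47}\right) + 49077 = - \frac{238}{47} + 49077 = \frac{2306381}{47}$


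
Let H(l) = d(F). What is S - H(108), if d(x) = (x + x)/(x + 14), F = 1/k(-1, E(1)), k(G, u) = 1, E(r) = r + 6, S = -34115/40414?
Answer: -592553/606210 ≈ -0.97747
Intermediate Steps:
S = -34115/40414 (S = -34115*1/40414 = -34115/40414 ≈ -0.84414)
E(r) = 6 + r
F = 1 (F = 1/1 = 1)
d(x) = 2*x/(14 + x) (d(x) = (2*x)/(14 + x) = 2*x/(14 + x))
H(l) = 2/15 (H(l) = 2*1/(14 + 1) = 2*1/15 = 2*1*(1/15) = 2/15)
S - H(108) = -34115/40414 - 1*2/15 = -34115/40414 - 2/15 = -592553/606210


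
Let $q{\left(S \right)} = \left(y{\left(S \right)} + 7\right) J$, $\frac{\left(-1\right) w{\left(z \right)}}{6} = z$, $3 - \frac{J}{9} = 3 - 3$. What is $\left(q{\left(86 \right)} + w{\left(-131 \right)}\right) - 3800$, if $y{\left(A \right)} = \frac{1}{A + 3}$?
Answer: $- \frac{251398}{89} \approx -2824.7$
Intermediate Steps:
$J = 27$ ($J = 27 - 9 \left(3 - 3\right) = 27 - 0 = 27 + 0 = 27$)
$y{\left(A \right)} = \frac{1}{3 + A}$
$w{\left(z \right)} = - 6 z$
$q{\left(S \right)} = 189 + \frac{27}{3 + S}$ ($q{\left(S \right)} = \left(\frac{1}{3 + S} + 7\right) 27 = \left(7 + \frac{1}{3 + S}\right) 27 = 189 + \frac{27}{3 + S}$)
$\left(q{\left(86 \right)} + w{\left(-131 \right)}\right) - 3800 = \left(\frac{27 \left(22 + 7 \cdot 86\right)}{3 + 86} - -786\right) - 3800 = \left(\frac{27 \left(22 + 602\right)}{89} + 786\right) - 3800 = \left(27 \cdot \frac{1}{89} \cdot 624 + 786\right) - 3800 = \left(\frac{16848}{89} + 786\right) - 3800 = \frac{86802}{89} - 3800 = - \frac{251398}{89}$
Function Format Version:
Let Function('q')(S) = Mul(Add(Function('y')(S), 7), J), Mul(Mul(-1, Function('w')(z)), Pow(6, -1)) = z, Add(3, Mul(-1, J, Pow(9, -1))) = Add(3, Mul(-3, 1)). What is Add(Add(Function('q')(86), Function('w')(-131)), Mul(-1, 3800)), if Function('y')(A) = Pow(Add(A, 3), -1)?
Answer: Rational(-251398, 89) ≈ -2824.7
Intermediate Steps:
J = 27 (J = Add(27, Mul(-9, Add(3, Mul(-3, 1)))) = Add(27, Mul(-9, Add(3, -3))) = Add(27, Mul(-9, 0)) = Add(27, 0) = 27)
Function('y')(A) = Pow(Add(3, A), -1)
Function('w')(z) = Mul(-6, z)
Function('q')(S) = Add(189, Mul(27, Pow(Add(3, S), -1))) (Function('q')(S) = Mul(Add(Pow(Add(3, S), -1), 7), 27) = Mul(Add(7, Pow(Add(3, S), -1)), 27) = Add(189, Mul(27, Pow(Add(3, S), -1))))
Add(Add(Function('q')(86), Function('w')(-131)), Mul(-1, 3800)) = Add(Add(Mul(27, Pow(Add(3, 86), -1), Add(22, Mul(7, 86))), Mul(-6, -131)), Mul(-1, 3800)) = Add(Add(Mul(27, Pow(89, -1), Add(22, 602)), 786), -3800) = Add(Add(Mul(27, Rational(1, 89), 624), 786), -3800) = Add(Add(Rational(16848, 89), 786), -3800) = Add(Rational(86802, 89), -3800) = Rational(-251398, 89)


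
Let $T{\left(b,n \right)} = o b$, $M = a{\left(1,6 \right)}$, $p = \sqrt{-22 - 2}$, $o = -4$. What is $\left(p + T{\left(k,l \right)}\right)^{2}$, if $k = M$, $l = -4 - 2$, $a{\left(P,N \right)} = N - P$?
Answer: $376 - 80 i \sqrt{6} \approx 376.0 - 195.96 i$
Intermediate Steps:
$l = -6$
$p = 2 i \sqrt{6}$ ($p = \sqrt{-24} = 2 i \sqrt{6} \approx 4.899 i$)
$M = 5$ ($M = 6 - 1 = 5$)
$k = 5$
$T{\left(b,n \right)} = - 4 b$
$\left(p + T{\left(k,l \right)}\right)^{2} = \left(2 i \sqrt{6} - 20\right)^{2} = \left(-20 + 2 i \sqrt{6}\right)^{2}$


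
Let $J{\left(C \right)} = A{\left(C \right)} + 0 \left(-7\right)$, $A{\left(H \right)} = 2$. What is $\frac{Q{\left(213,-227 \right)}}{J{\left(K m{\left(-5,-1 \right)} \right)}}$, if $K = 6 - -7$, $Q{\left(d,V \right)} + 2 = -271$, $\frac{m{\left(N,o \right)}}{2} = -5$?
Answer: $- \frac{273}{2} \approx -136.5$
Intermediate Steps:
$m{\left(N,o \right)} = -10$ ($m{\left(N,o \right)} = 2 \left(-5\right) = -10$)
$Q{\left(d,V \right)} = -273$ ($Q{\left(d,V \right)} = -2 - 271 = -273$)
$K = 13$ ($K = 6 + 7 = 13$)
$J{\left(C \right)} = 2$ ($J{\left(C \right)} = 2 + 0 \left(-7\right) = 2 + 0 = 2$)
$\frac{Q{\left(213,-227 \right)}}{J{\left(K m{\left(-5,-1 \right)} \right)}} = - \frac{273}{2}$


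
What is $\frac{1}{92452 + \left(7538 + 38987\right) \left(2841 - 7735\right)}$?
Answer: $- \frac{1}{227600898} \approx -4.3937 \cdot 10^{-9}$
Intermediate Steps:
$\frac{1}{92452 + \left(7538 + 38987\right) \left(2841 - 7735\right)} = \frac{1}{92452 + 46525 \left(-4894\right)} = \frac{1}{92452 - 227693350} = \frac{1}{-227600898} = - \frac{1}{227600898}$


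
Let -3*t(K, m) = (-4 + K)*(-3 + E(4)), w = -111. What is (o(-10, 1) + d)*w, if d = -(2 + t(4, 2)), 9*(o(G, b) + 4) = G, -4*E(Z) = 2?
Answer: 2368/3 ≈ 789.33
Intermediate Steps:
E(Z) = -½ (E(Z) = -¼*2 = -½)
t(K, m) = -14/3 + 7*K/6 (t(K, m) = -(-4 + K)*(-3 - ½)/3 = -(-4 + K)*(-7)/(3*2) = -(14 - 7*K/2)/3 = -14/3 + 7*K/6)
o(G, b) = -4 + G/9
d = -2 (d = -(2 + (-14/3 + (7/6)*4)) = -(2 + (-14/3 + 14/3)) = -(2 + 0) = -1*2 = -2)
(o(-10, 1) + d)*w = ((-4 + (⅑)*(-10)) - 2)*(-111) = ((-4 - 10/9) - 2)*(-111) = (-46/9 - 2)*(-111) = -64/9*(-111) = 2368/3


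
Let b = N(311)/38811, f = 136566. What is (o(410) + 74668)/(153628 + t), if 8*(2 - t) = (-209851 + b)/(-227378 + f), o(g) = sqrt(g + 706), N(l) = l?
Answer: 1052670817581504/2165874452741215 + 84588108768*sqrt(31)/2165874452741215 ≈ 0.48624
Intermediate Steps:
b = 311/38811 ≈ 0.0080132
o(g) = sqrt(706 + g)
t = 24123772831/14098018128 (t = 2 - (-209851 + 311/38811)/(8*(-227378 + 136566)) = 2 - (-4072263425)/(155244*(-90812)) = 2 - (-4072263425)*(-1)/(155244*90812) = 2 - 1/8*4072263425/1762252266 = 2 - 4072263425/14098018128 = 24123772831/14098018128 ≈ 1.7111)
(o(410) + 74668)/(153628 + t) = (sqrt(706 + 410) + 74668)/(153628 + 24123772831/14098018128) = (sqrt(1116) + 74668)/(2165874452741215/14098018128) = (6*sqrt(31) + 74668)*(14098018128/2165874452741215) = (74668 + 6*sqrt(31))*(14098018128/2165874452741215) = 1052670817581504/2165874452741215 + 84588108768*sqrt(31)/2165874452741215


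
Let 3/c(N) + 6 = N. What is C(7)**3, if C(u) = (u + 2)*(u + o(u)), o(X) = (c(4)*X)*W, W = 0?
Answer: 250047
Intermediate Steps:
c(N) = 3/(-6 + N)
o(X) = 0 (o(X) = ((3/(-6 + 4))*X)*0 = ((3/(-2))*X)*0 = ((3*(-1/2))*X)*0 = -3*X/2*0 = 0)
C(u) = u*(2 + u) (C(u) = (u + 2)*(u + 0) = (2 + u)*u = u*(2 + u))
C(7)**3 = (7*(2 + 7))**3 = (7*9)**3 = 63**3 = 250047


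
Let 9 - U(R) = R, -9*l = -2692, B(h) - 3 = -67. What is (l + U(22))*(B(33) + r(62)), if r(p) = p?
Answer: -5150/9 ≈ -572.22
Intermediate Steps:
B(h) = -64 (B(h) = 3 - 67 = -64)
l = 2692/9 (l = -⅑*(-2692) = 2692/9 ≈ 299.11)
U(R) = 9 - R
(l + U(22))*(B(33) + r(62)) = (2692/9 + (9 - 1*22))*(-64 + 62) = (2692/9 + (9 - 22))*(-2) = (2692/9 - 13)*(-2) = (2575/9)*(-2) = -5150/9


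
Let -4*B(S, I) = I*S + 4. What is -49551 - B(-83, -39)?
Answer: -194963/4 ≈ -48741.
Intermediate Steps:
B(S, I) = -1 - I*S/4 (B(S, I) = -(I*S + 4)/4 = -(4 + I*S)/4 = -1 - I*S/4)
-49551 - B(-83, -39) = -49551 - (-1 - ¼*(-39)*(-83)) = -49551 - (-1 - 3237/4) = -49551 - 1*(-3241/4) = -49551 + 3241/4 = -194963/4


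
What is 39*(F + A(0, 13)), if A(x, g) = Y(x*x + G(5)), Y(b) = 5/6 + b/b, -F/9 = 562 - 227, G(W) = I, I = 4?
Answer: -235027/2 ≈ -1.1751e+5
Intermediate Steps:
G(W) = 4
F = -3015 (F = -9*(562 - 227) = -9*335 = -3015)
Y(b) = 11/6 (Y(b) = 5*(⅙) + 1 = ⅚ + 1 = 11/6)
A(x, g) = 11/6
39*(F + A(0, 13)) = 39*(-3015 + 11/6) = 39*(-18079/6) = -235027/2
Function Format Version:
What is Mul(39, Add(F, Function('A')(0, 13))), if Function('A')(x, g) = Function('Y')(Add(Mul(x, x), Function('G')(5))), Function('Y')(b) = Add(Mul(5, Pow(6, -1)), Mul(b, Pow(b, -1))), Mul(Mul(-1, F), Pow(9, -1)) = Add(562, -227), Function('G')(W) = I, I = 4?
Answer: Rational(-235027, 2) ≈ -1.1751e+5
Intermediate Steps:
Function('G')(W) = 4
F = -3015 (F = Mul(-9, Add(562, -227)) = Mul(-9, 335) = -3015)
Function('Y')(b) = Rational(11, 6) (Function('Y')(b) = Add(Mul(5, Rational(1, 6)), 1) = Add(Rational(5, 6), 1) = Rational(11, 6))
Function('A')(x, g) = Rational(11, 6)
Mul(39, Add(F, Function('A')(0, 13))) = Mul(39, Add(-3015, Rational(11, 6))) = Mul(39, Rational(-18079, 6)) = Rational(-235027, 2)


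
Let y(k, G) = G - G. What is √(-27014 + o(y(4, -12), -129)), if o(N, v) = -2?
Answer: 2*I*√6754 ≈ 164.37*I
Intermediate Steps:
y(k, G) = 0
√(-27014 + o(y(4, -12), -129)) = √(-27014 - 2) = √(-27016) = 2*I*√6754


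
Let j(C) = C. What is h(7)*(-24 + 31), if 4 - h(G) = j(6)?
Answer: -14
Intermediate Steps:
h(G) = -2 (h(G) = 4 - 1*6 = 4 - 6 = -2)
h(7)*(-24 + 31) = -2*(-24 + 31) = -2*7 = -14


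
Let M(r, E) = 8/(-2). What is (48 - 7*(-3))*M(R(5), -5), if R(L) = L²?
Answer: -276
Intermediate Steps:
M(r, E) = -4 (M(r, E) = 8*(-½) = -4)
(48 - 7*(-3))*M(R(5), -5) = (48 - 7*(-3))*(-4) = (48 + 21)*(-4) = 69*(-4) = -276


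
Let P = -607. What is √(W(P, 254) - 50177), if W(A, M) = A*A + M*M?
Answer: 42*√217 ≈ 618.70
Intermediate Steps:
W(A, M) = A² + M²
√(W(P, 254) - 50177) = √(((-607)² + 254²) - 50177) = √((368449 + 64516) - 50177) = √(432965 - 50177) = √382788 = 42*√217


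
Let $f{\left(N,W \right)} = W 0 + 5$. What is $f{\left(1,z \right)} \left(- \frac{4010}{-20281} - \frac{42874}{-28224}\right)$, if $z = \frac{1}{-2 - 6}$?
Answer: $\frac{2456764585}{286205472} \approx 8.5839$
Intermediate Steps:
$z = - \frac{1}{8}$ ($z = \frac{1}{-2 - 6} = \frac{1}{-8} = - \frac{1}{8} \approx -0.125$)
$f{\left(N,W \right)} = 5$ ($f{\left(N,W \right)} = 0 + 5 = 5$)
$f{\left(1,z \right)} \left(- \frac{4010}{-20281} - \frac{42874}{-28224}\right) = 5 \left(- \frac{4010}{-20281} - \frac{42874}{-28224}\right) = 5 \left(\left(-4010\right) \left(- \frac{1}{20281}\right) - - \frac{21437}{14112}\right) = 5 \left(\frac{4010}{20281} + \frac{21437}{14112}\right) = 5 \cdot \frac{491352917}{286205472} = \frac{2456764585}{286205472}$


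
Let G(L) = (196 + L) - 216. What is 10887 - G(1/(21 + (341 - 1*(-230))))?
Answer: 6456943/592 ≈ 10907.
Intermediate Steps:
G(L) = -20 + L
10887 - G(1/(21 + (341 - 1*(-230)))) = 10887 - (-20 + 1/(21 + (341 - 1*(-230)))) = 10887 - (-20 + 1/(21 + (341 + 230))) = 10887 - (-20 + 1/(21 + 571)) = 10887 - (-20 + 1/592) = 10887 - 1*(-11839/592) = 10887 + 11839/592 = 6456943/592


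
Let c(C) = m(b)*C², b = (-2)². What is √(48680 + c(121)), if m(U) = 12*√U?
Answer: 8*√6251 ≈ 632.51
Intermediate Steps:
b = 4
c(C) = 24*C² (c(C) = (12*√4)*C² = (12*2)*C² = 24*C²)
√(48680 + c(121)) = √(48680 + 24*121²) = √(48680 + 24*14641) = √(48680 + 351384) = √400064 = 8*√6251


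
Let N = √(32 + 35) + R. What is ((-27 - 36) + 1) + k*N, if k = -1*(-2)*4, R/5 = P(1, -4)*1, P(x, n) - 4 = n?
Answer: -62 + 8*√67 ≈ 3.4828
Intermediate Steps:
P(x, n) = 4 + n
R = 0 (R = 5*((4 - 4)*1) = 5*(0*1) = 5*0 = 0)
k = 8 (k = 2*4 = 8)
N = √67 (N = √(32 + 35) + 0 = √67 + 0 = √67 ≈ 8.1853)
((-27 - 36) + 1) + k*N = ((-27 - 36) + 1) + 8*√67 = (-63 + 1) + 8*√67 = -62 + 8*√67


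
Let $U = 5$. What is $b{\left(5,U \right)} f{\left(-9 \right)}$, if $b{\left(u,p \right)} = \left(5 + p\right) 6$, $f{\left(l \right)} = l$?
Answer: $-540$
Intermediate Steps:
$b{\left(u,p \right)} = 30 + 6 p$
$b{\left(5,U \right)} f{\left(-9 \right)} = \left(30 + 6 \cdot 5\right) \left(-9\right) = \left(30 + 30\right) \left(-9\right) = 60 \left(-9\right) = -540$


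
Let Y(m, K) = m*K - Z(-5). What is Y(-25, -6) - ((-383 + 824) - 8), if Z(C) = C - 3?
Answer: -275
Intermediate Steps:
Z(C) = -3 + C
Y(m, K) = 8 + K*m (Y(m, K) = m*K - (-3 - 5) = K*m - 1*(-8) = K*m + 8 = 8 + K*m)
Y(-25, -6) - ((-383 + 824) - 8) = (8 - 6*(-25)) - ((-383 + 824) - 8) = (8 + 150) - (441 - 8) = 158 - 1*433 = 158 - 433 = -275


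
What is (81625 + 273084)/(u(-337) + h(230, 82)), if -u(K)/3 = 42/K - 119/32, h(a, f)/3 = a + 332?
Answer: 3825181856/18306165 ≈ 208.96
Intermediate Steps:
h(a, f) = 996 + 3*a (h(a, f) = 3*(a + 332) = 3*(332 + a) = 996 + 3*a)
u(K) = 357/32 - 126/K (u(K) = -3*(42/K - 119/32) = -3*(-119/32 + 42/K) = 357/32 - 126/K)
(81625 + 273084)/(u(-337) + h(230, 82)) = (81625 + 273084)/((357/32 - 126/(-337)) + (996 + 3*230)) = 354709/((357/32 - 126*(-1/337)) + (996 + 690)) = 354709/((357/32 + 126/337) + 1686) = 354709/(124341/10784 + 1686) = 354709/(18306165/10784) = 354709*(10784/18306165) = 3825181856/18306165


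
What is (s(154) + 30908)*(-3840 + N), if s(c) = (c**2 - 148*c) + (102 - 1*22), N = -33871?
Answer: -1203433432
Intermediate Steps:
s(c) = 80 + c**2 - 148*c (s(c) = (c**2 - 148*c) + (102 - 22) = (c**2 - 148*c) + 80 = 80 + c**2 - 148*c)
(s(154) + 30908)*(-3840 + N) = ((80 + 154**2 - 148*154) + 30908)*(-3840 - 33871) = ((80 + 23716 - 22792) + 30908)*(-37711) = (1004 + 30908)*(-37711) = 31912*(-37711) = -1203433432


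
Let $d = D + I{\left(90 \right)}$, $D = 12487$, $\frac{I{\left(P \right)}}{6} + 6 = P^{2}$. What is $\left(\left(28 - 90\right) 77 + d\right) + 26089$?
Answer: $82366$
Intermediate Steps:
$I{\left(P \right)} = -36 + 6 P^{2}$
$d = 61051$ ($d = 12487 - \left(36 - 6 \cdot 90^{2}\right) = 12487 + \left(-36 + 6 \cdot 8100\right) = 12487 + \left(-36 + 48600\right) = 12487 + 48564 = 61051$)
$\left(\left(28 - 90\right) 77 + d\right) + 26089 = \left(\left(28 - 90\right) 77 + 61051\right) + 26089 = \left(\left(-62\right) 77 + 61051\right) + 26089 = \left(-4774 + 61051\right) + 26089 = 56277 + 26089 = 82366$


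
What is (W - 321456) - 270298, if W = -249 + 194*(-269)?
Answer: -644189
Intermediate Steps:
W = -52435 (W = -249 - 52186 = -52435)
(W - 321456) - 270298 = (-52435 - 321456) - 270298 = -373891 - 270298 = -644189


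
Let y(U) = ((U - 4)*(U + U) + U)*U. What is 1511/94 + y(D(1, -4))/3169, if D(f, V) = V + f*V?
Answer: 4649991/297886 ≈ 15.610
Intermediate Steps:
D(f, V) = V + V*f
y(U) = U*(U + 2*U*(-4 + U)) (y(U) = ((-4 + U)*(2*U) + U)*U = (2*U*(-4 + U) + U)*U = (U + 2*U*(-4 + U))*U = U*(U + 2*U*(-4 + U)))
1511/94 + y(D(1, -4))/3169 = 1511/94 + ((-4*(1 + 1))²*(-7 + 2*(-4*(1 + 1))))/3169 = 1511*(1/94) + ((-4*2)²*(-7 + 2*(-4*2)))*(1/3169) = 1511/94 + ((-8)²*(-7 + 2*(-8)))*(1/3169) = 1511/94 + (64*(-7 - 16))*(1/3169) = 1511/94 + (64*(-23))*(1/3169) = 1511/94 - 1472*1/3169 = 1511/94 - 1472/3169 = 4649991/297886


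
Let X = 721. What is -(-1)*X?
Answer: 721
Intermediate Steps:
-(-1)*X = -(-1)*721 = -1*(-721) = 721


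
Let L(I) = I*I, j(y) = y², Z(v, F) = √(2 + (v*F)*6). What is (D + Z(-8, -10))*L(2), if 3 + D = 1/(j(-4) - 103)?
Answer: -1048/87 + 4*√482 ≈ 75.772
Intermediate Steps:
Z(v, F) = √(2 + 6*F*v) (Z(v, F) = √(2 + (F*v)*6) = √(2 + 6*F*v))
L(I) = I²
D = -262/87 (D = -3 + 1/((-4)² - 103) = -3 + 1/(16 - 103) = -3 + 1/(-87) = -3 - 1/87 = -262/87 ≈ -3.0115)
(D + Z(-8, -10))*L(2) = (-262/87 + √(2 + 6*(-10)*(-8)))*2² = (-262/87 + √(2 + 480))*4 = (-262/87 + √482)*4 = -1048/87 + 4*√482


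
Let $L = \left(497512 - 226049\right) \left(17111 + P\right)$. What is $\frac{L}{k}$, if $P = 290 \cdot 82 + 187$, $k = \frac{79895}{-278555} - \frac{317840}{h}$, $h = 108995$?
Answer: $- \frac{13542456842607599146}{3889763069} \approx -3.4816 \cdot 10^{9}$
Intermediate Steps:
$k = - \frac{3889763069}{1214444089}$ ($k = \frac{79895}{-278555} - \frac{317840}{108995} = 79895 \left(- \frac{1}{278555}\right) - \frac{63568}{21799} = - \frac{15979}{55711} - \frac{63568}{21799} = - \frac{3889763069}{1214444089} \approx -3.2029$)
$P = 23967$ ($P = 23780 + 187 = 23967$)
$L = 11151157114$ ($L = \left(497512 - 226049\right) \left(17111 + 23967\right) = 271463 \cdot 41078 = 11151157114$)
$\frac{L}{k} = \frac{11151157114}{- \frac{3889763069}{1214444089}} = 11151157114 \left(- \frac{1214444089}{3889763069}\right) = - \frac{13542456842607599146}{3889763069}$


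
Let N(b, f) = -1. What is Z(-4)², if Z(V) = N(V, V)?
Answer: 1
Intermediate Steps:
Z(V) = -1
Z(-4)² = (-1)² = 1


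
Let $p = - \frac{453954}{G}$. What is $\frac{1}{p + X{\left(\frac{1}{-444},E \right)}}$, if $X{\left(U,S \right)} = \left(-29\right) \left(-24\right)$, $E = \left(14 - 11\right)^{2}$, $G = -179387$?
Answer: $\frac{179387}{125307306} \approx 0.0014316$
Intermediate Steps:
$E = 9$ ($E = 3^{2} = 9$)
$X{\left(U,S \right)} = 696$
$p = \frac{453954}{179387}$ ($p = - \frac{453954}{-179387} = \left(-453954\right) \left(- \frac{1}{179387}\right) = \frac{453954}{179387} \approx 2.5306$)
$\frac{1}{p + X{\left(\frac{1}{-444},E \right)}} = \frac{1}{\frac{453954}{179387} + 696} = \frac{1}{\frac{125307306}{179387}} = \frac{179387}{125307306}$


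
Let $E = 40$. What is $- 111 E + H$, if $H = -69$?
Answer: $-4509$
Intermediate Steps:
$- 111 E + H = \left(-111\right) 40 - 69 = -4440 - 69 = -4509$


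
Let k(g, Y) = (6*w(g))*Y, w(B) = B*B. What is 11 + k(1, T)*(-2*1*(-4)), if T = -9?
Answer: -421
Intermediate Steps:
w(B) = B**2
k(g, Y) = 6*Y*g**2 (k(g, Y) = (6*g**2)*Y = 6*Y*g**2)
11 + k(1, T)*(-2*1*(-4)) = 11 + (6*(-9)*1**2)*(-2*1*(-4)) = 11 + (6*(-9)*1)*(-2*(-4)) = 11 - 54*8 = 11 - 432 = -421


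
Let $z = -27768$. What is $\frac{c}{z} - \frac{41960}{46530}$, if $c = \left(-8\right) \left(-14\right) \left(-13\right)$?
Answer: $- \frac{351730}{414117} \approx -0.84935$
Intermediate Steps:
$c = -1456$ ($c = 112 \left(-13\right) = -1456$)
$\frac{c}{z} - \frac{41960}{46530} = - \frac{1456}{-27768} - \frac{41960}{46530} = \left(-1456\right) \left(- \frac{1}{27768}\right) - \frac{4196}{4653} = \frac{14}{267} - \frac{4196}{4653} = - \frac{351730}{414117}$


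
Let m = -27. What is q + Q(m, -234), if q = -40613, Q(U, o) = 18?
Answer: -40595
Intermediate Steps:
q + Q(m, -234) = -40613 + 18 = -40595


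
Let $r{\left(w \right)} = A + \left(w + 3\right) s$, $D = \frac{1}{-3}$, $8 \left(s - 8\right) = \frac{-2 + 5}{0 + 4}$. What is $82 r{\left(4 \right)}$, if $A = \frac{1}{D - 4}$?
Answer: $\frac{962393}{208} \approx 4626.9$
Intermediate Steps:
$s = \frac{259}{32}$ ($s = 8 + \frac{\left(-2 + 5\right) \frac{1}{0 + 4}}{8} = 8 + \frac{3 \cdot \frac{1}{4}}{8} = 8 + \frac{1}{8} \cdot \frac{3}{4} = 8 + \frac{3}{32} = \frac{259}{32} \approx 8.0938$)
$D = - \frac{1}{3} \approx -0.33333$
$A = - \frac{3}{13}$ ($A = \frac{1}{- \frac{1}{3} - 4} = \frac{1}{- \frac{13}{3}} = - \frac{3}{13} \approx -0.23077$)
$r{\left(w \right)} = \frac{10005}{416} + \frac{259 w}{32}$ ($r{\left(w \right)} = - \frac{3}{13} + \left(w + 3\right) \frac{259}{32} = - \frac{3}{13} + \left(3 + w\right) \frac{259}{32} = - \frac{3}{13} + \left(\frac{777}{32} + \frac{259 w}{32}\right) = \frac{10005}{416} + \frac{259 w}{32}$)
$82 r{\left(4 \right)} = 82 \left(\frac{10005}{416} + \frac{259}{32} \cdot 4\right) = 82 \left(\frac{10005}{416} + \frac{259}{8}\right) = 82 \cdot \frac{23473}{416} = \frac{962393}{208}$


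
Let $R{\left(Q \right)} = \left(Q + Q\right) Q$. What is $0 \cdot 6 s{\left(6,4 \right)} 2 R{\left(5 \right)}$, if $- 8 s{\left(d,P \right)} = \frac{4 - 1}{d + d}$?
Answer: $0$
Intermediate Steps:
$s{\left(d,P \right)} = - \frac{3}{16 d}$ ($s{\left(d,P \right)} = - \frac{\left(4 - 1\right) \frac{1}{d + d}}{8} = - \frac{3 \frac{1}{2 d}}{8} = - \frac{\frac{3}{2} \frac{1}{d}}{8} = - \frac{3}{16 d}$)
$R{\left(Q \right)} = 2 Q^{2}$ ($R{\left(Q \right)} = 2 Q Q = 2 Q^{2}$)
$0 \cdot 6 s{\left(6,4 \right)} 2 R{\left(5 \right)} = 0 \cdot 6 \left(- \frac{3}{16 \cdot 6}\right) 2 \cdot 2 \cdot 5^{2} = 0 \left(\left(- \frac{3}{16}\right) \frac{1}{6}\right) 2 \cdot 2 \cdot 25 = 0 \left(- \frac{1}{32}\right) 2 \cdot 50 = 0 \cdot 2 \cdot 50 = 0 \cdot 50 = 0$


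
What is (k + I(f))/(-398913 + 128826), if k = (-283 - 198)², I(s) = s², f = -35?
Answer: -232586/270087 ≈ -0.86115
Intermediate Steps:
k = 231361 (k = (-481)² = 231361)
(k + I(f))/(-398913 + 128826) = (231361 + (-35)²)/(-398913 + 128826) = (231361 + 1225)/(-270087) = 232586*(-1/270087) = -232586/270087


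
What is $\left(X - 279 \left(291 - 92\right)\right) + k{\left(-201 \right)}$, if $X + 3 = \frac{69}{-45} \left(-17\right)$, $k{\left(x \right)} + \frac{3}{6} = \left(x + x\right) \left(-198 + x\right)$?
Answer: $\frac{3146987}{30} \approx 1.049 \cdot 10^{5}$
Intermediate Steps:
$k{\left(x \right)} = - \frac{1}{2} + 2 x \left(-198 + x\right)$ ($k{\left(x \right)} = - \frac{1}{2} + \left(x + x\right) \left(-198 + x\right) = - \frac{1}{2} + 2 x \left(-198 + x\right)$)
$X = \frac{346}{15}$ ($X = -3 + \frac{69}{-45} \left(-17\right) = -3 + 69 \left(- \frac{1}{45}\right) \left(-17\right) = -3 - - \frac{391}{15} = -3 + \frac{391}{15} = \frac{346}{15} \approx 23.067$)
$\left(X - 279 \left(291 - 92\right)\right) + k{\left(-201 \right)} = \left(\frac{346}{15} - 279 \left(291 - 92\right)\right) - \left(- \frac{159191}{2} - 80802\right) = \left(\frac{346}{15} - 55521\right) + \left(- \frac{1}{2} + 79596 + 2 \cdot 40401\right) = \left(\frac{346}{15} - 55521\right) + \left(- \frac{1}{2} + 79596 + 80802\right) = - \frac{832469}{15} + \frac{320795}{2} = \frac{3146987}{30}$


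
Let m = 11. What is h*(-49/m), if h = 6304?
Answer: -308896/11 ≈ -28081.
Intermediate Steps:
h*(-49/m) = 6304*(-49/11) = -308896/11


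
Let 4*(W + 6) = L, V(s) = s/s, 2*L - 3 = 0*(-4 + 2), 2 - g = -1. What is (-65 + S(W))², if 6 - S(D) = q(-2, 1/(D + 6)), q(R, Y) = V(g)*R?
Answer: 3249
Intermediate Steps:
g = 3 (g = 2 - 1*(-1) = 2 + 1 = 3)
L = 3/2 (L = 3/2 + (0*(-4 + 2))/2 = 3/2 + (0*(-2))/2 = 3/2 + (½)*0 = 3/2 + 0 = 3/2 ≈ 1.5000)
V(s) = 1
W = -45/8 (W = -6 + (¼)*(3/2) = -6 + 3/8 = -45/8 ≈ -5.6250)
q(R, Y) = R (q(R, Y) = 1*R = R)
S(D) = 8 (S(D) = 6 - 1*(-2) = 6 + 2 = 8)
(-65 + S(W))² = (-65 + 8)² = (-57)² = 3249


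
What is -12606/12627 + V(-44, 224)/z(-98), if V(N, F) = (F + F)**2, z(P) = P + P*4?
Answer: -8641042/21045 ≈ -410.60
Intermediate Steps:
z(P) = 5*P (z(P) = P + 4*P = 5*P)
V(N, F) = 4*F**2 (V(N, F) = (2*F)**2 = 4*F**2)
-12606/12627 + V(-44, 224)/z(-98) = -12606/12627 + (4*224**2)/((5*(-98))) = -12606*1/12627 + (4*50176)/(-490) = -4202/4209 + 200704*(-1/490) = -4202/4209 - 2048/5 = -8641042/21045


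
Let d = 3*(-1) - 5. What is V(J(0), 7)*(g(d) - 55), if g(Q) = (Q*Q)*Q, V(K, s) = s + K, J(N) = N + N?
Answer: -3969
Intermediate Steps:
J(N) = 2*N
V(K, s) = K + s
d = -8 (d = -3 - 5 = -8)
g(Q) = Q³ (g(Q) = Q²*Q = Q³)
V(J(0), 7)*(g(d) - 55) = (2*0 + 7)*((-8)³ - 55) = (0 + 7)*(-512 - 55) = 7*(-567) = -3969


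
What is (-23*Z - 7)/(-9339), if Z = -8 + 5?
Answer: -62/9339 ≈ -0.0066388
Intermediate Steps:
Z = -3
(-23*Z - 7)/(-9339) = (-23*(-3) - 7)/(-9339) = (69 - 7)*(-1/9339) = 62*(-1/9339) = -62/9339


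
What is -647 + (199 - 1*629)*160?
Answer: -69447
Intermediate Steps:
-647 + (199 - 1*629)*160 = -647 + (199 - 629)*160 = -647 - 430*160 = -647 - 68800 = -69447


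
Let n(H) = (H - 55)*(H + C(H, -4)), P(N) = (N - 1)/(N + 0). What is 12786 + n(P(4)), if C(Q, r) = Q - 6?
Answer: 104241/8 ≈ 13030.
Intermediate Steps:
P(N) = (-1 + N)/N
C(Q, r) = -6 + Q
n(H) = (-55 + H)*(-6 + 2*H) (n(H) = (H - 55)*(H + (-6 + H)) = (-55 + H)*(-6 + 2*H))
12786 + n(P(4)) = 12786 + (330 - 116*(-1 + 4)/4 + 2*((-1 + 4)/4)**2) = 12786 + (330 - 29*3 + 2*((1/4)*3)**2) = 12786 + (330 - 116*3/4 + 2*(3/4)**2) = 12786 + (330 - 87 + 2*(9/16)) = 12786 + (330 - 87 + 9/8) = 12786 + 1953/8 = 104241/8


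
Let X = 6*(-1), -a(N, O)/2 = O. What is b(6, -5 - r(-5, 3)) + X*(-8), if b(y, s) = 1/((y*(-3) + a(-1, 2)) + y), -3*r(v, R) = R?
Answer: 767/16 ≈ 47.938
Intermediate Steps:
a(N, O) = -2*O
r(v, R) = -R/3
X = -6
b(y, s) = 1/(-4 - 2*y) (b(y, s) = 1/((y*(-3) - 2*2) + y) = 1/((-3*y - 4) + y) = 1/((-4 - 3*y) + y) = 1/(-4 - 2*y))
b(6, -5 - r(-5, 3)) + X*(-8) = -1/(4 + 2*6) - 6*(-8) = -1/(4 + 12) + 48 = -1/16 + 48 = 767/16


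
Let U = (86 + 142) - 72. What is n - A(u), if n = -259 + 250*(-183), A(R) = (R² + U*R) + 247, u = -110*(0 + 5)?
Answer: -262956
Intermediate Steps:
u = -550 (u = -110*5 = -550)
U = 156 (U = 228 - 72 = 156)
A(R) = 247 + R² + 156*R (A(R) = (R² + 156*R) + 247 = 247 + R² + 156*R)
n = -46009 (n = -259 - 45750 = -46009)
n - A(u) = -46009 - (247 + (-550)² + 156*(-550)) = -46009 - (247 + 302500 - 85800) = -46009 - 1*216947 = -46009 - 216947 = -262956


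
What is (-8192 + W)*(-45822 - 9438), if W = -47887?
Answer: 3098925540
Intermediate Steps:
(-8192 + W)*(-45822 - 9438) = (-8192 - 47887)*(-45822 - 9438) = -56079*(-55260) = 3098925540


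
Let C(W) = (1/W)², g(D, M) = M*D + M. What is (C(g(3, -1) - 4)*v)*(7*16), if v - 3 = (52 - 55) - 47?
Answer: -329/4 ≈ -82.250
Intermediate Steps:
g(D, M) = M + D*M (g(D, M) = D*M + M = M + D*M)
v = -47 (v = 3 + ((52 - 55) - 47) = 3 + (-3 - 47) = 3 - 50 = -47)
C(W) = W⁻²
(C(g(3, -1) - 4)*v)*(7*16) = (-47/(-(1 + 3) - 4)²)*(7*16) = (-47/(-1*4 - 4)²)*112 = (-47/(-4 - 4)²)*112 = (-47/(-8)²)*112 = ((1/64)*(-47))*112 = -47/64*112 = -329/4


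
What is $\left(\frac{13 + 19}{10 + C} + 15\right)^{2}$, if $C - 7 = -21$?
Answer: $49$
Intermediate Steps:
$C = -14$ ($C = 7 - 21 = -14$)
$\left(\frac{13 + 19}{10 + C} + 15\right)^{2} = \left(\frac{13 + 19}{10 - 14} + 15\right)^{2} = \left(\frac{32}{-4} + 15\right)^{2} = \left(32 \left(- \frac{1}{4}\right) + 15\right)^{2} = \left(-8 + 15\right)^{2} = 7^{2} = 49$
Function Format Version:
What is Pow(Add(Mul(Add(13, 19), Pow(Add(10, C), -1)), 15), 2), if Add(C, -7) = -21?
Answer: 49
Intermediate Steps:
C = -14 (C = Add(7, -21) = -14)
Pow(Add(Mul(Add(13, 19), Pow(Add(10, C), -1)), 15), 2) = Pow(Add(Mul(Add(13, 19), Pow(Add(10, -14), -1)), 15), 2) = Pow(Add(Mul(32, Pow(-4, -1)), 15), 2) = Pow(Add(Mul(32, Rational(-1, 4)), 15), 2) = Pow(Add(-8, 15), 2) = Pow(7, 2) = 49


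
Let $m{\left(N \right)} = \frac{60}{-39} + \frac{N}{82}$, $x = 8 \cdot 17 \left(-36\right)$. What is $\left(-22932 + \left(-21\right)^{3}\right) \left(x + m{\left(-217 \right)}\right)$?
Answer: $\frac{168163258221}{1066} \approx 1.5775 \cdot 10^{8}$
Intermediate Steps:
$x = -4896$ ($x = 136 \left(-36\right) = -4896$)
$m{\left(N \right)} = - \frac{20}{13} + \frac{N}{82}$ ($m{\left(N \right)} = 60 \left(- \frac{1}{39}\right) + N \frac{1}{82} = - \frac{20}{13} + \frac{N}{82}$)
$\left(-22932 + \left(-21\right)^{3}\right) \left(x + m{\left(-217 \right)}\right) = \left(-22932 + \left(-21\right)^{3}\right) \left(-4896 + \left(- \frac{20}{13} + \frac{1}{82} \left(-217\right)\right)\right) = \left(-22932 - 9261\right) \left(-4896 - \frac{4461}{1066}\right) = - 32193 \left(-4896 - \frac{4461}{1066}\right) = \left(-32193\right) \left(- \frac{5223597}{1066}\right) = \frac{168163258221}{1066}$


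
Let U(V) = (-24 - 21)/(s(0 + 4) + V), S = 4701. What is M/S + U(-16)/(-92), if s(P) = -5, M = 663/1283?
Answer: -30014591/1294736884 ≈ -0.023182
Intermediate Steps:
M = 663/1283 (M = 663*(1/1283) = 663/1283 ≈ 0.51676)
U(V) = -45/(-5 + V) (U(V) = (-24 - 21)/(-5 + V) = -45/(-5 + V))
M/S + U(-16)/(-92) = (663/1283)/4701 - 45/(-5 - 16)/(-92) = (663/1283)*(1/4701) - 45/(-21)*(-1/92) = 221/2010461 - 45*(-1/21)*(-1/92) = 221/2010461 + (15/7)*(-1/92) = 221/2010461 - 15/644 = -30014591/1294736884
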